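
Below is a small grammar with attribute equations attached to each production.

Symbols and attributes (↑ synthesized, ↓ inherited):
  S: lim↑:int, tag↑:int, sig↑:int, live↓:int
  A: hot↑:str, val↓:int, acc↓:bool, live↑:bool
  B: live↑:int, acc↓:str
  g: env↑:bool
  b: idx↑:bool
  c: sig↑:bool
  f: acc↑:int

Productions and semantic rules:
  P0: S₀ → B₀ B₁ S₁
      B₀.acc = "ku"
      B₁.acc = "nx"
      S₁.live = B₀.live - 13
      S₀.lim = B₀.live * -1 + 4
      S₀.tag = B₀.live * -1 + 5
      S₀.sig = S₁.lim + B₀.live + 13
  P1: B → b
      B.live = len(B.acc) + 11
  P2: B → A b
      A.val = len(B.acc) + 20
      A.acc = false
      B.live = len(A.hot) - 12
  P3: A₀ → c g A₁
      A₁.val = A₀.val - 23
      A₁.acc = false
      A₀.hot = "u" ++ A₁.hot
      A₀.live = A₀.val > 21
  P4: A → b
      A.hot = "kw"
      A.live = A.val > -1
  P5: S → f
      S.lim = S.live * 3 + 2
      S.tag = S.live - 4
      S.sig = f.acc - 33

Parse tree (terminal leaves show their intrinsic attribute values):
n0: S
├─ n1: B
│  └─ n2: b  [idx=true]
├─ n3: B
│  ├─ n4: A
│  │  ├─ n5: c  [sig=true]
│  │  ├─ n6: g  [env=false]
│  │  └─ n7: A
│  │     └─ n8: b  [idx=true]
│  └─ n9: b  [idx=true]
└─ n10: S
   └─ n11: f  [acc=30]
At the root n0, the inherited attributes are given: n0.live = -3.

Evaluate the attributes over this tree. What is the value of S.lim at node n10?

2

1. n0.live = -3  [given at root]
2. n1.acc = "ku"  ["ku"]
3. n2.idx = true  [terminal]
4. n1.live = 13  [len(B.acc) + 11]
5. n3.acc = "nx"  ["nx"]
6. n4.val = 22  [len(B.acc) + 20]
7. n4.acc = false  [false]
8. n5.sig = true  [terminal]
9. n6.env = false  [terminal]
10. n7.val = -1  [A₀.val - 23]
11. n7.acc = false  [false]
12. n8.idx = true  [terminal]
13. n7.hot = "kw"  ["kw"]
14. n7.live = false  [A.val > -1]
15. n4.hot = "ukw"  ["u" ++ A₁.hot]
16. n4.live = true  [A₀.val > 21]
17. n9.idx = true  [terminal]
18. n3.live = -9  [len(A.hot) - 12]
19. n10.live = 0  [B₀.live - 13]
20. n11.acc = 30  [terminal]
21. n10.lim = 2  [S.live * 3 + 2]
22. n10.tag = -4  [S.live - 4]
23. n10.sig = -3  [f.acc - 33]
24. n0.lim = -9  [B₀.live * -1 + 4]
25. n0.tag = -8  [B₀.live * -1 + 5]
26. n0.sig = 28  [S₁.lim + B₀.live + 13]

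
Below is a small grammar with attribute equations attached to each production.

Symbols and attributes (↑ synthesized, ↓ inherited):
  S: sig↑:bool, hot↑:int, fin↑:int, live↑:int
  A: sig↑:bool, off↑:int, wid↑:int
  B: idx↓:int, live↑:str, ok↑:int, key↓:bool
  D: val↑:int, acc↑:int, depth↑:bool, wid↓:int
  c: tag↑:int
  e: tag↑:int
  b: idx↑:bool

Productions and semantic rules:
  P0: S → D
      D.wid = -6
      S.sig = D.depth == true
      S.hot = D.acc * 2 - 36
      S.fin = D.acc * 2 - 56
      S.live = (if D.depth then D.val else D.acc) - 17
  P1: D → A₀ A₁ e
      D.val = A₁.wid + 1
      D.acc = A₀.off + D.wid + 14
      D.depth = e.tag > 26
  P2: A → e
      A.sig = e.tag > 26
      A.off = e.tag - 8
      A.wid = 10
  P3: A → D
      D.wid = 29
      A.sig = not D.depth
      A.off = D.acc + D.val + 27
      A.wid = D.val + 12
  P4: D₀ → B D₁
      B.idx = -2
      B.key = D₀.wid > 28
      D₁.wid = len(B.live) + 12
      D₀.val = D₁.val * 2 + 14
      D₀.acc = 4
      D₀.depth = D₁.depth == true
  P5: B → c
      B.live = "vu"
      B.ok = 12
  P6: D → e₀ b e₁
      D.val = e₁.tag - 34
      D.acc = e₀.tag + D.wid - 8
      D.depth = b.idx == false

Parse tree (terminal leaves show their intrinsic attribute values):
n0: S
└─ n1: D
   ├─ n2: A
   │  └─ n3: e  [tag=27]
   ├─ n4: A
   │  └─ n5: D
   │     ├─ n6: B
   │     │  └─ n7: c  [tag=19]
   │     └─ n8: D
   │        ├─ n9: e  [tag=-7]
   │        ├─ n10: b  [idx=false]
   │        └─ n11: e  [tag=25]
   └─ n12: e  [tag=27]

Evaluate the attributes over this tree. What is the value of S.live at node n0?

1. n1.wid = -6  [-6]
2. n3.tag = 27  [terminal]
3. n2.sig = true  [e.tag > 26]
4. n2.off = 19  [e.tag - 8]
5. n2.wid = 10  [10]
6. n5.wid = 29  [29]
7. n6.idx = -2  [-2]
8. n6.key = true  [D₀.wid > 28]
9. n7.tag = 19  [terminal]
10. n6.live = "vu"  ["vu"]
11. n6.ok = 12  [12]
12. n8.wid = 14  [len(B.live) + 12]
13. n9.tag = -7  [terminal]
14. n10.idx = false  [terminal]
15. n11.tag = 25  [terminal]
16. n8.val = -9  [e₁.tag - 34]
17. n8.acc = -1  [e₀.tag + D.wid - 8]
18. n8.depth = true  [b.idx == false]
19. n5.val = -4  [D₁.val * 2 + 14]
20. n5.acc = 4  [4]
21. n5.depth = true  [D₁.depth == true]
22. n4.sig = false  [not D.depth]
23. n4.off = 27  [D.acc + D.val + 27]
24. n4.wid = 8  [D.val + 12]
25. n12.tag = 27  [terminal]
26. n1.val = 9  [A₁.wid + 1]
27. n1.acc = 27  [A₀.off + D.wid + 14]
28. n1.depth = true  [e.tag > 26]
29. n0.sig = true  [D.depth == true]
30. n0.hot = 18  [D.acc * 2 - 36]
31. n0.fin = -2  [D.acc * 2 - 56]
32. n0.live = -8  [(if D.depth then D.val else D.acc) - 17]

-8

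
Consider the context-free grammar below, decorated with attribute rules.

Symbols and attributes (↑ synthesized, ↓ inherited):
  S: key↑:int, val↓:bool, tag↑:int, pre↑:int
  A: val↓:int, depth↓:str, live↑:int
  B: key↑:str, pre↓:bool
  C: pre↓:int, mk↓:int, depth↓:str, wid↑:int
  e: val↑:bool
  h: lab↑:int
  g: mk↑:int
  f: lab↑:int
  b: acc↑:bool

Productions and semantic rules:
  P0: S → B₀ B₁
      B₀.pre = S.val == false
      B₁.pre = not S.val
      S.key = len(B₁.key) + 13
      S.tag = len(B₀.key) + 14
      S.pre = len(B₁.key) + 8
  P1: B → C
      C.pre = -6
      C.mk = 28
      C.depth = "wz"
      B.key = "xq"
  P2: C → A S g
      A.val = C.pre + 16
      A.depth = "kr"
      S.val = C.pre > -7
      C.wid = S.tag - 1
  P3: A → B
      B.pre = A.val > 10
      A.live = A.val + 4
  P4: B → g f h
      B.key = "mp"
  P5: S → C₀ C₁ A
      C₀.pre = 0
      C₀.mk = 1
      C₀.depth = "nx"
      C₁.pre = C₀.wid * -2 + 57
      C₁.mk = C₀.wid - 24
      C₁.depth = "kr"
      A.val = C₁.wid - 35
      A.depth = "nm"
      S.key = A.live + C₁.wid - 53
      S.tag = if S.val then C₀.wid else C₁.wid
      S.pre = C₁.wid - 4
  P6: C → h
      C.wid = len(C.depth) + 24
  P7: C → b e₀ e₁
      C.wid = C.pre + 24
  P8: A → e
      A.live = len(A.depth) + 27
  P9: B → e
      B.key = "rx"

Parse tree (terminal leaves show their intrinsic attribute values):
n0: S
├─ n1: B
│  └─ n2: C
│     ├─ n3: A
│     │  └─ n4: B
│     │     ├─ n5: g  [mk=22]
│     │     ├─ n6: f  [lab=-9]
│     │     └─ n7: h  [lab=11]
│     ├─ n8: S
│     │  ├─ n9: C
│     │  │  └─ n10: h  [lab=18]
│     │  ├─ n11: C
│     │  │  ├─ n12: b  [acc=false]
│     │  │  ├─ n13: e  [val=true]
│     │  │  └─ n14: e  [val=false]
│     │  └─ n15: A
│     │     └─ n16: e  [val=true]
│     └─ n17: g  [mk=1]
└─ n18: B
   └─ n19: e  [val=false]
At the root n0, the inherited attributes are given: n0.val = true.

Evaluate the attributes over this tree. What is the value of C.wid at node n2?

25

1. n0.val = true  [given at root]
2. n1.pre = false  [S.val == false]
3. n2.pre = -6  [-6]
4. n2.mk = 28  [28]
5. n2.depth = "wz"  ["wz"]
6. n3.val = 10  [C.pre + 16]
7. n3.depth = "kr"  ["kr"]
8. n4.pre = false  [A.val > 10]
9. n5.mk = 22  [terminal]
10. n6.lab = -9  [terminal]
11. n7.lab = 11  [terminal]
12. n4.key = "mp"  ["mp"]
13. n3.live = 14  [A.val + 4]
14. n8.val = true  [C.pre > -7]
15. n9.pre = 0  [0]
16. n9.mk = 1  [1]
17. n9.depth = "nx"  ["nx"]
18. n10.lab = 18  [terminal]
19. n9.wid = 26  [len(C.depth) + 24]
20. n11.pre = 5  [C₀.wid * -2 + 57]
21. n11.mk = 2  [C₀.wid - 24]
22. n11.depth = "kr"  ["kr"]
23. n12.acc = false  [terminal]
24. n13.val = true  [terminal]
25. n14.val = false  [terminal]
26. n11.wid = 29  [C.pre + 24]
27. n15.val = -6  [C₁.wid - 35]
28. n15.depth = "nm"  ["nm"]
29. n16.val = true  [terminal]
30. n15.live = 29  [len(A.depth) + 27]
31. n8.key = 5  [A.live + C₁.wid - 53]
32. n8.tag = 26  [if S.val then C₀.wid else C₁.wid]
33. n8.pre = 25  [C₁.wid - 4]
34. n17.mk = 1  [terminal]
35. n2.wid = 25  [S.tag - 1]
36. n1.key = "xq"  ["xq"]
37. n18.pre = false  [not S.val]
38. n19.val = false  [terminal]
39. n18.key = "rx"  ["rx"]
40. n0.key = 15  [len(B₁.key) + 13]
41. n0.tag = 16  [len(B₀.key) + 14]
42. n0.pre = 10  [len(B₁.key) + 8]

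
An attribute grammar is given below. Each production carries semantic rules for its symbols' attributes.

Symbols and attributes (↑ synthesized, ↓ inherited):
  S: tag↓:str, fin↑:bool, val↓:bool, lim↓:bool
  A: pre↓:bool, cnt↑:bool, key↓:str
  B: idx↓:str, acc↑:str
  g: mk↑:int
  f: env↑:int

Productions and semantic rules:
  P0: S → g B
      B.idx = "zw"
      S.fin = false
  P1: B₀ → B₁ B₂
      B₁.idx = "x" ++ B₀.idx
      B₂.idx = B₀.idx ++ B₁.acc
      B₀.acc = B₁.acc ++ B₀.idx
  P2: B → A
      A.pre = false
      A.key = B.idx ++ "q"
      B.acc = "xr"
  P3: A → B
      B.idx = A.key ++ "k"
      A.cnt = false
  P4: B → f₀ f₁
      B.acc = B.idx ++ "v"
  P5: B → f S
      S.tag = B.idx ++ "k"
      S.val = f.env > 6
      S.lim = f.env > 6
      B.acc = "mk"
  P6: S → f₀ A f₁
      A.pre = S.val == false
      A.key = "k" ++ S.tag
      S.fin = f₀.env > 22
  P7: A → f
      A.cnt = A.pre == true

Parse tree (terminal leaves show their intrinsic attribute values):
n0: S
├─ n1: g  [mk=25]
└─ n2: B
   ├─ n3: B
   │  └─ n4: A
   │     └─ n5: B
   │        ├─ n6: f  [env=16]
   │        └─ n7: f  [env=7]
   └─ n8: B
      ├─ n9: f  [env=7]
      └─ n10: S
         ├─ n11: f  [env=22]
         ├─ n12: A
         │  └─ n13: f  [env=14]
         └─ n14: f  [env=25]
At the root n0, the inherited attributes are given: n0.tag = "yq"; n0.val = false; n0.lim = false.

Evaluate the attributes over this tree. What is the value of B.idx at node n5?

"xzwqk"

1. n0.tag = "yq"  [given at root]
2. n0.val = false  [given at root]
3. n0.lim = false  [given at root]
4. n1.mk = 25  [terminal]
5. n2.idx = "zw"  ["zw"]
6. n3.idx = "xzw"  ["x" ++ B₀.idx]
7. n4.pre = false  [false]
8. n4.key = "xzwq"  [B.idx ++ "q"]
9. n5.idx = "xzwqk"  [A.key ++ "k"]
10. n6.env = 16  [terminal]
11. n7.env = 7  [terminal]
12. n5.acc = "xzwqkv"  [B.idx ++ "v"]
13. n4.cnt = false  [false]
14. n3.acc = "xr"  ["xr"]
15. n8.idx = "zwxr"  [B₀.idx ++ B₁.acc]
16. n9.env = 7  [terminal]
17. n10.tag = "zwxrk"  [B.idx ++ "k"]
18. n10.val = true  [f.env > 6]
19. n10.lim = true  [f.env > 6]
20. n11.env = 22  [terminal]
21. n12.pre = false  [S.val == false]
22. n12.key = "kzwxrk"  ["k" ++ S.tag]
23. n13.env = 14  [terminal]
24. n12.cnt = false  [A.pre == true]
25. n14.env = 25  [terminal]
26. n10.fin = false  [f₀.env > 22]
27. n8.acc = "mk"  ["mk"]
28. n2.acc = "xrzw"  [B₁.acc ++ B₀.idx]
29. n0.fin = false  [false]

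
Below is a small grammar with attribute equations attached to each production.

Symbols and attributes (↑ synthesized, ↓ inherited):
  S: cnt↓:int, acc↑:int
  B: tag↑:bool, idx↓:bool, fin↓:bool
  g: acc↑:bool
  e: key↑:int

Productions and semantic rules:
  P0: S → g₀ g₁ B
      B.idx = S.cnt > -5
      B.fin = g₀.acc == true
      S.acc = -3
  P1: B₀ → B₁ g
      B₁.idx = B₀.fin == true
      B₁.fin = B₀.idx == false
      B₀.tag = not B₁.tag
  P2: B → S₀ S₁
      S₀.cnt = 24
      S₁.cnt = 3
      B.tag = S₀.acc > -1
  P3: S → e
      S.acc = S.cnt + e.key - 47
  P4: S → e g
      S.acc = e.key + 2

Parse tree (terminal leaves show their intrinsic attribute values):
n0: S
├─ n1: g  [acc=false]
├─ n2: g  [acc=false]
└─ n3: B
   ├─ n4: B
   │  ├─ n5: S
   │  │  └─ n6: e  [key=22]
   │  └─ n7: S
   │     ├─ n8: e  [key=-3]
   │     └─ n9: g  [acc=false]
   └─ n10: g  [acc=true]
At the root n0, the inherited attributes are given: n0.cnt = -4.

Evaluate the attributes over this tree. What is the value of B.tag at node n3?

1. n0.cnt = -4  [given at root]
2. n1.acc = false  [terminal]
3. n2.acc = false  [terminal]
4. n3.idx = true  [S.cnt > -5]
5. n3.fin = false  [g₀.acc == true]
6. n4.idx = false  [B₀.fin == true]
7. n4.fin = false  [B₀.idx == false]
8. n5.cnt = 24  [24]
9. n6.key = 22  [terminal]
10. n5.acc = -1  [S.cnt + e.key - 47]
11. n7.cnt = 3  [3]
12. n8.key = -3  [terminal]
13. n9.acc = false  [terminal]
14. n7.acc = -1  [e.key + 2]
15. n4.tag = false  [S₀.acc > -1]
16. n10.acc = true  [terminal]
17. n3.tag = true  [not B₁.tag]
18. n0.acc = -3  [-3]

true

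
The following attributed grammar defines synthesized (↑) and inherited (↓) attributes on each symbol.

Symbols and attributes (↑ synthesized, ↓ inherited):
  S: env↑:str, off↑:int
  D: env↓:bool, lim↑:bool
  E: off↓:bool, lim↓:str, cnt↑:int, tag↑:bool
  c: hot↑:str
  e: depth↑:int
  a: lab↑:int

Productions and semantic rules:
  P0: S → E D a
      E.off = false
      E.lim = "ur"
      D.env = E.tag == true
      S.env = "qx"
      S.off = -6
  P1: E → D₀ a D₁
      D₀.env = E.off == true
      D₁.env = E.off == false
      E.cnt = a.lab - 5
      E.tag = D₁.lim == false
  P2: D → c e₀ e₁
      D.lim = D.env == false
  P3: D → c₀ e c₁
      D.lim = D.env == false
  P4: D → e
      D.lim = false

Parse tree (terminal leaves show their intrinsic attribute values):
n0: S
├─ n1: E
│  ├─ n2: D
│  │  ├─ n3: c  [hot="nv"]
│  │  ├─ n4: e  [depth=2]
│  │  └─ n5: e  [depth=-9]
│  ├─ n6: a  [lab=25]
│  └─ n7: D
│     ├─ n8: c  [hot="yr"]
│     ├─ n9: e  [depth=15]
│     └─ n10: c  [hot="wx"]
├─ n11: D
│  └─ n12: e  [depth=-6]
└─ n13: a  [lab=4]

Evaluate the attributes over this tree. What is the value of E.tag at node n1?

true

1. n1.off = false  [false]
2. n1.lim = "ur"  ["ur"]
3. n2.env = false  [E.off == true]
4. n3.hot = "nv"  [terminal]
5. n4.depth = 2  [terminal]
6. n5.depth = -9  [terminal]
7. n2.lim = true  [D.env == false]
8. n6.lab = 25  [terminal]
9. n7.env = true  [E.off == false]
10. n8.hot = "yr"  [terminal]
11. n9.depth = 15  [terminal]
12. n10.hot = "wx"  [terminal]
13. n7.lim = false  [D.env == false]
14. n1.cnt = 20  [a.lab - 5]
15. n1.tag = true  [D₁.lim == false]
16. n11.env = true  [E.tag == true]
17. n12.depth = -6  [terminal]
18. n11.lim = false  [false]
19. n13.lab = 4  [terminal]
20. n0.env = "qx"  ["qx"]
21. n0.off = -6  [-6]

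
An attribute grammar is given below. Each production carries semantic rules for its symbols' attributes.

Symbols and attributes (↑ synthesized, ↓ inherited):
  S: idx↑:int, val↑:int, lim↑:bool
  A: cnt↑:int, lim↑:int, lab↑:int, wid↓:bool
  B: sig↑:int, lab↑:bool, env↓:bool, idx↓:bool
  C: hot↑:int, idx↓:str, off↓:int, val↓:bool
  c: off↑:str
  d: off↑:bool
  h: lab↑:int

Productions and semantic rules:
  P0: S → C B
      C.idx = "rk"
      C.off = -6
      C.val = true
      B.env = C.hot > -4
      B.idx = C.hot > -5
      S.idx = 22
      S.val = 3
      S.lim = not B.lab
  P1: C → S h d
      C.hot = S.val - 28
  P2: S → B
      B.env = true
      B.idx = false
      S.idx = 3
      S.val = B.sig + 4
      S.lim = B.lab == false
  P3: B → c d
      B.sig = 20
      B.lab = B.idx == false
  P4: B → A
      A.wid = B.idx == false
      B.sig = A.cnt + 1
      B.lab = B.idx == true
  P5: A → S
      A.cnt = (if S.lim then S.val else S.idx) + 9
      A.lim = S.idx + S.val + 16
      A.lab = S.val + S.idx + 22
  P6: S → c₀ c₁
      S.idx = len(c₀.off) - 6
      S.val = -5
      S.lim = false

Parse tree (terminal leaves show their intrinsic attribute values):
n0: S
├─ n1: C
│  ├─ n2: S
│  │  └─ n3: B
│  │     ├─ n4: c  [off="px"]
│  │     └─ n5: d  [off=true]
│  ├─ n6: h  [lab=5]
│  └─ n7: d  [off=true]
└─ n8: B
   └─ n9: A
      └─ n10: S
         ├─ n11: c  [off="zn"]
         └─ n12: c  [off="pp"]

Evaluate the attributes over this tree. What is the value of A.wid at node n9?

false

1. n1.idx = "rk"  ["rk"]
2. n1.off = -6  [-6]
3. n1.val = true  [true]
4. n3.env = true  [true]
5. n3.idx = false  [false]
6. n4.off = "px"  [terminal]
7. n5.off = true  [terminal]
8. n3.sig = 20  [20]
9. n3.lab = true  [B.idx == false]
10. n2.idx = 3  [3]
11. n2.val = 24  [B.sig + 4]
12. n2.lim = false  [B.lab == false]
13. n6.lab = 5  [terminal]
14. n7.off = true  [terminal]
15. n1.hot = -4  [S.val - 28]
16. n8.env = false  [C.hot > -4]
17. n8.idx = true  [C.hot > -5]
18. n9.wid = false  [B.idx == false]
19. n11.off = "zn"  [terminal]
20. n12.off = "pp"  [terminal]
21. n10.idx = -4  [len(c₀.off) - 6]
22. n10.val = -5  [-5]
23. n10.lim = false  [false]
24. n9.cnt = 5  [(if S.lim then S.val else S.idx) + 9]
25. n9.lim = 7  [S.idx + S.val + 16]
26. n9.lab = 13  [S.val + S.idx + 22]
27. n8.sig = 6  [A.cnt + 1]
28. n8.lab = true  [B.idx == true]
29. n0.idx = 22  [22]
30. n0.val = 3  [3]
31. n0.lim = false  [not B.lab]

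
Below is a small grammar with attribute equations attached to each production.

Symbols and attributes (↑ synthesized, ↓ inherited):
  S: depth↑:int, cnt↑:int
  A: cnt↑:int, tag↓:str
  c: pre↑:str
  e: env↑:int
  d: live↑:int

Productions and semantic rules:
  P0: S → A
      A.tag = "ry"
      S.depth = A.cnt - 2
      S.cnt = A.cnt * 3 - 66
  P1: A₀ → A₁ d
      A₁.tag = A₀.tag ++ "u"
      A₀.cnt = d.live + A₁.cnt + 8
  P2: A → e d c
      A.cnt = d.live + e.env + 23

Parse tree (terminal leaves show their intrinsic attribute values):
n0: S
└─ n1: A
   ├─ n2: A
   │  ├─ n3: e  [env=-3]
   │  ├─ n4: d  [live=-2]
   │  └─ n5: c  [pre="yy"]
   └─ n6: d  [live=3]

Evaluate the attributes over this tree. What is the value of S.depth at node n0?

1. n1.tag = "ry"  ["ry"]
2. n2.tag = "ryu"  [A₀.tag ++ "u"]
3. n3.env = -3  [terminal]
4. n4.live = -2  [terminal]
5. n5.pre = "yy"  [terminal]
6. n2.cnt = 18  [d.live + e.env + 23]
7. n6.live = 3  [terminal]
8. n1.cnt = 29  [d.live + A₁.cnt + 8]
9. n0.depth = 27  [A.cnt - 2]
10. n0.cnt = 21  [A.cnt * 3 - 66]

27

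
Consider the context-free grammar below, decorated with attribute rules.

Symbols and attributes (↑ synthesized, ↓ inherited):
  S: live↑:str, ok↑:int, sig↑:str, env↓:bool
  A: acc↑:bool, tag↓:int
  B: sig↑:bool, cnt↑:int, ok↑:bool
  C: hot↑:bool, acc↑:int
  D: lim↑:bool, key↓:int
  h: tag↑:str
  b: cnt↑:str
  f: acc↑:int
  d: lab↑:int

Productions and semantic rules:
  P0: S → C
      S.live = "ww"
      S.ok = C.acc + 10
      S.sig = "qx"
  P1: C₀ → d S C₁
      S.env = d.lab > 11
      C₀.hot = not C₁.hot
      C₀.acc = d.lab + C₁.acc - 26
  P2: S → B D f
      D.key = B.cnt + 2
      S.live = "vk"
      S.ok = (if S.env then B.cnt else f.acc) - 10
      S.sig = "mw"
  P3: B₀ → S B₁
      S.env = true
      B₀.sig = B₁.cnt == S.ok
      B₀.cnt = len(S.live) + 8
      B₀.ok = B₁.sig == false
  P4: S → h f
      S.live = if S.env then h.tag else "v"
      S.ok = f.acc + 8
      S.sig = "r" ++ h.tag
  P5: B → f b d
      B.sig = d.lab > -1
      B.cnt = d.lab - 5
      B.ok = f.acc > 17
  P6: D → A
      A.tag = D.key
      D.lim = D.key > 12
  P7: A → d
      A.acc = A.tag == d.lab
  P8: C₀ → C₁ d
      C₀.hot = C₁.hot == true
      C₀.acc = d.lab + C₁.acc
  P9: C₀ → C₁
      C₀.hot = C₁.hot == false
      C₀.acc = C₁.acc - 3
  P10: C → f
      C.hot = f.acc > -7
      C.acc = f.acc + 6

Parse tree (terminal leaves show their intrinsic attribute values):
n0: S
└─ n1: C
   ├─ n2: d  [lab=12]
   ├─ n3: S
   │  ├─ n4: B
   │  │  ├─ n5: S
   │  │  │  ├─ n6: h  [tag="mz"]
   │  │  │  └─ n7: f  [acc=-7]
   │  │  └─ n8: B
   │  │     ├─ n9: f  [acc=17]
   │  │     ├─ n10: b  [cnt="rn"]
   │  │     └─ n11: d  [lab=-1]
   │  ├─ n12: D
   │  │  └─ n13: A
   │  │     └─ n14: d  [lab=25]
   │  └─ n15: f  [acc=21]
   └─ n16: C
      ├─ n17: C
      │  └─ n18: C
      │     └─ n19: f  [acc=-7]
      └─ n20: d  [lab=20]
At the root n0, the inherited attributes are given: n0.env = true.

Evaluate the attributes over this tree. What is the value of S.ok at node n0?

12

1. n0.env = true  [given at root]
2. n2.lab = 12  [terminal]
3. n3.env = true  [d.lab > 11]
4. n5.env = true  [true]
5. n6.tag = "mz"  [terminal]
6. n7.acc = -7  [terminal]
7. n5.live = "mz"  [if S.env then h.tag else "v"]
8. n5.ok = 1  [f.acc + 8]
9. n5.sig = "rmz"  ["r" ++ h.tag]
10. n9.acc = 17  [terminal]
11. n10.cnt = "rn"  [terminal]
12. n11.lab = -1  [terminal]
13. n8.sig = false  [d.lab > -1]
14. n8.cnt = -6  [d.lab - 5]
15. n8.ok = false  [f.acc > 17]
16. n4.sig = false  [B₁.cnt == S.ok]
17. n4.cnt = 10  [len(S.live) + 8]
18. n4.ok = true  [B₁.sig == false]
19. n12.key = 12  [B.cnt + 2]
20. n13.tag = 12  [D.key]
21. n14.lab = 25  [terminal]
22. n13.acc = false  [A.tag == d.lab]
23. n12.lim = false  [D.key > 12]
24. n15.acc = 21  [terminal]
25. n3.live = "vk"  ["vk"]
26. n3.ok = 0  [(if S.env then B.cnt else f.acc) - 10]
27. n3.sig = "mw"  ["mw"]
28. n19.acc = -7  [terminal]
29. n18.hot = false  [f.acc > -7]
30. n18.acc = -1  [f.acc + 6]
31. n17.hot = true  [C₁.hot == false]
32. n17.acc = -4  [C₁.acc - 3]
33. n20.lab = 20  [terminal]
34. n16.hot = true  [C₁.hot == true]
35. n16.acc = 16  [d.lab + C₁.acc]
36. n1.hot = false  [not C₁.hot]
37. n1.acc = 2  [d.lab + C₁.acc - 26]
38. n0.live = "ww"  ["ww"]
39. n0.ok = 12  [C.acc + 10]
40. n0.sig = "qx"  ["qx"]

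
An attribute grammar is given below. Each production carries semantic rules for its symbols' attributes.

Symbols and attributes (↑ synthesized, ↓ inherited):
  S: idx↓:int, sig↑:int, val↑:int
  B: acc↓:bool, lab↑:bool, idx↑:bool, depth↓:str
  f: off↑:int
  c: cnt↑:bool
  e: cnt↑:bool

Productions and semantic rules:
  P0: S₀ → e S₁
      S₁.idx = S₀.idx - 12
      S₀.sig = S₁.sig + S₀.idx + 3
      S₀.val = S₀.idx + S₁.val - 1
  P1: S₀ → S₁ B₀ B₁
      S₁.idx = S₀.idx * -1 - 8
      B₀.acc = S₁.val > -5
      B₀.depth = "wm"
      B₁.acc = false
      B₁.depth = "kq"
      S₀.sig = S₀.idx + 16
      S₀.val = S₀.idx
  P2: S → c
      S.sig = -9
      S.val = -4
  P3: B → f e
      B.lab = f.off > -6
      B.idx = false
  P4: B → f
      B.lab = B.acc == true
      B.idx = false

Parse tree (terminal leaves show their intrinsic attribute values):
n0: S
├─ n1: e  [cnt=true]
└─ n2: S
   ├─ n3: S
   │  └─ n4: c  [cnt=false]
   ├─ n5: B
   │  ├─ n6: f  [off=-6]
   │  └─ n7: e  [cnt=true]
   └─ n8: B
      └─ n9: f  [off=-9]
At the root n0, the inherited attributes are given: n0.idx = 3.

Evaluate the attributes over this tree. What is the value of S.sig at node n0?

1. n0.idx = 3  [given at root]
2. n1.cnt = true  [terminal]
3. n2.idx = -9  [S₀.idx - 12]
4. n3.idx = 1  [S₀.idx * -1 - 8]
5. n4.cnt = false  [terminal]
6. n3.sig = -9  [-9]
7. n3.val = -4  [-4]
8. n5.acc = true  [S₁.val > -5]
9. n5.depth = "wm"  ["wm"]
10. n6.off = -6  [terminal]
11. n7.cnt = true  [terminal]
12. n5.lab = false  [f.off > -6]
13. n5.idx = false  [false]
14. n8.acc = false  [false]
15. n8.depth = "kq"  ["kq"]
16. n9.off = -9  [terminal]
17. n8.lab = false  [B.acc == true]
18. n8.idx = false  [false]
19. n2.sig = 7  [S₀.idx + 16]
20. n2.val = -9  [S₀.idx]
21. n0.sig = 13  [S₁.sig + S₀.idx + 3]
22. n0.val = -7  [S₀.idx + S₁.val - 1]

13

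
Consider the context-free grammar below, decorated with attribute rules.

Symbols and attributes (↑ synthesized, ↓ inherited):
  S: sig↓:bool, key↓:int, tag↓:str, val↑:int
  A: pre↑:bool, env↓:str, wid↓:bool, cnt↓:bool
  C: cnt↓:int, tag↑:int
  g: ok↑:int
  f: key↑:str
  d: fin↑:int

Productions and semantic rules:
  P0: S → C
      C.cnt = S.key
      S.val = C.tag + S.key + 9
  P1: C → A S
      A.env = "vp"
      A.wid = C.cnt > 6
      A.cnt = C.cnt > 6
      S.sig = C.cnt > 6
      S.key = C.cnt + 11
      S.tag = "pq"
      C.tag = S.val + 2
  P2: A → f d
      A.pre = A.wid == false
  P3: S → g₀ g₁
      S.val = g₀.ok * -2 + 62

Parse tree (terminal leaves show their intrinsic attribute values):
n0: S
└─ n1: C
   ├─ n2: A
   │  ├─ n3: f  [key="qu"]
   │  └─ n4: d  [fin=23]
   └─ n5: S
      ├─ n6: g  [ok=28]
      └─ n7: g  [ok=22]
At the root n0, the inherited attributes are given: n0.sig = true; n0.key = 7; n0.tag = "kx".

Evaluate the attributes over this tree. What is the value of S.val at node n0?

1. n0.sig = true  [given at root]
2. n0.key = 7  [given at root]
3. n0.tag = "kx"  [given at root]
4. n1.cnt = 7  [S.key]
5. n2.env = "vp"  ["vp"]
6. n2.wid = true  [C.cnt > 6]
7. n2.cnt = true  [C.cnt > 6]
8. n3.key = "qu"  [terminal]
9. n4.fin = 23  [terminal]
10. n2.pre = false  [A.wid == false]
11. n5.sig = true  [C.cnt > 6]
12. n5.key = 18  [C.cnt + 11]
13. n5.tag = "pq"  ["pq"]
14. n6.ok = 28  [terminal]
15. n7.ok = 22  [terminal]
16. n5.val = 6  [g₀.ok * -2 + 62]
17. n1.tag = 8  [S.val + 2]
18. n0.val = 24  [C.tag + S.key + 9]

24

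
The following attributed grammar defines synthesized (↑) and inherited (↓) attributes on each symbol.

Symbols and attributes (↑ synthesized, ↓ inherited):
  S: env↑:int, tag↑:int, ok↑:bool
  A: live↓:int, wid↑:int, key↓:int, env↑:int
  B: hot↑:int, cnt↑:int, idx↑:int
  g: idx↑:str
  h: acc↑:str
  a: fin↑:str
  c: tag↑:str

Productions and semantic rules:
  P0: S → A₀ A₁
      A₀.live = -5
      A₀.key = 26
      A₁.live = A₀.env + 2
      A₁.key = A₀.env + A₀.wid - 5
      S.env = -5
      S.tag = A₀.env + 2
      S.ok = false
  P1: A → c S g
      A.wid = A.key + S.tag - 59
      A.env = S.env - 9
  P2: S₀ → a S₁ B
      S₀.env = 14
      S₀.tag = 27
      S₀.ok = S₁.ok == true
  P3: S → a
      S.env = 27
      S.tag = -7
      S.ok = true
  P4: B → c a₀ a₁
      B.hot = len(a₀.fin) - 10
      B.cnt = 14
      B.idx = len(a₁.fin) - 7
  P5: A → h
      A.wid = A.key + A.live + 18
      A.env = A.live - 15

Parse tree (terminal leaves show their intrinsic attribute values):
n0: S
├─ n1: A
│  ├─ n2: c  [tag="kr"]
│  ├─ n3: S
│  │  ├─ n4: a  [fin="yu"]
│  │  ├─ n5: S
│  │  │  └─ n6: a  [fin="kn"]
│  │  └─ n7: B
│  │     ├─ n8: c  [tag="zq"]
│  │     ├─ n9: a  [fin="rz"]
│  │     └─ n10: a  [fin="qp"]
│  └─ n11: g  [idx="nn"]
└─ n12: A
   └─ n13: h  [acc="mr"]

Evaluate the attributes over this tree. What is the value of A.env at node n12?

1. n1.live = -5  [-5]
2. n1.key = 26  [26]
3. n2.tag = "kr"  [terminal]
4. n4.fin = "yu"  [terminal]
5. n6.fin = "kn"  [terminal]
6. n5.env = 27  [27]
7. n5.tag = -7  [-7]
8. n5.ok = true  [true]
9. n8.tag = "zq"  [terminal]
10. n9.fin = "rz"  [terminal]
11. n10.fin = "qp"  [terminal]
12. n7.hot = -8  [len(a₀.fin) - 10]
13. n7.cnt = 14  [14]
14. n7.idx = -5  [len(a₁.fin) - 7]
15. n3.env = 14  [14]
16. n3.tag = 27  [27]
17. n3.ok = true  [S₁.ok == true]
18. n11.idx = "nn"  [terminal]
19. n1.wid = -6  [A.key + S.tag - 59]
20. n1.env = 5  [S.env - 9]
21. n12.live = 7  [A₀.env + 2]
22. n12.key = -6  [A₀.env + A₀.wid - 5]
23. n13.acc = "mr"  [terminal]
24. n12.wid = 19  [A.key + A.live + 18]
25. n12.env = -8  [A.live - 15]
26. n0.env = -5  [-5]
27. n0.tag = 7  [A₀.env + 2]
28. n0.ok = false  [false]

-8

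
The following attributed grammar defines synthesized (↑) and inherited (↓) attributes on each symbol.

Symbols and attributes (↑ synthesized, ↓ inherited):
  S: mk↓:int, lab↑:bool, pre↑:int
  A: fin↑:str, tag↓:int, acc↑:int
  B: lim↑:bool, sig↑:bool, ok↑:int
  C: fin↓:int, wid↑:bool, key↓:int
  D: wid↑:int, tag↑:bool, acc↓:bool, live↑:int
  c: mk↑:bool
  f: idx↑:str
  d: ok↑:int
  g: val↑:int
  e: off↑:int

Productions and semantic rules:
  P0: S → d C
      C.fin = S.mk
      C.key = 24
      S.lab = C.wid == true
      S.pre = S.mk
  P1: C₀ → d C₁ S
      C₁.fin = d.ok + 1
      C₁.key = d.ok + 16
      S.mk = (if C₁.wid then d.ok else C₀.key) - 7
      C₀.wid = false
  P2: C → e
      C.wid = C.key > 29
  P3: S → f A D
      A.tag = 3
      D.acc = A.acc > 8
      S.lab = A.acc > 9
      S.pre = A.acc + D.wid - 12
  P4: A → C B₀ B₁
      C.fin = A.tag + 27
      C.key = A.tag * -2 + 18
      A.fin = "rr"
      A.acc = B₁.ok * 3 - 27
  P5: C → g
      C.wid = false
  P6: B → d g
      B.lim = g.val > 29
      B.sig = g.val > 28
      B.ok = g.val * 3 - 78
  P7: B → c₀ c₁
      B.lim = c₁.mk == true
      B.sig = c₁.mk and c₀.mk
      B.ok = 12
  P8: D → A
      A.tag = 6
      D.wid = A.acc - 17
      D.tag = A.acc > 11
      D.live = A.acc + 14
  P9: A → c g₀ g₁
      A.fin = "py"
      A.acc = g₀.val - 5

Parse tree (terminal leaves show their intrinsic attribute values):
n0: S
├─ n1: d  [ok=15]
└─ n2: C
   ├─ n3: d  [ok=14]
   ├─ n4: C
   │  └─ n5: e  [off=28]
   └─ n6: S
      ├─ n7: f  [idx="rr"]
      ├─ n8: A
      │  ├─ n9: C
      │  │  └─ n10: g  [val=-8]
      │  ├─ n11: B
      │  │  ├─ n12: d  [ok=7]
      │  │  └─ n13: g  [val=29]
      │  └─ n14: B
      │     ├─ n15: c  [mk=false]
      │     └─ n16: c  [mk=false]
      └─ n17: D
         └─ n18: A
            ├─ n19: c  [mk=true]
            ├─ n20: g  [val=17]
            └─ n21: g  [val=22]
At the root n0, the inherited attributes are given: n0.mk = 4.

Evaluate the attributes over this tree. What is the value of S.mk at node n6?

1. n0.mk = 4  [given at root]
2. n1.ok = 15  [terminal]
3. n2.fin = 4  [S.mk]
4. n2.key = 24  [24]
5. n3.ok = 14  [terminal]
6. n4.fin = 15  [d.ok + 1]
7. n4.key = 30  [d.ok + 16]
8. n5.off = 28  [terminal]
9. n4.wid = true  [C.key > 29]
10. n6.mk = 7  [(if C₁.wid then d.ok else C₀.key) - 7]
11. n7.idx = "rr"  [terminal]
12. n8.tag = 3  [3]
13. n9.fin = 30  [A.tag + 27]
14. n9.key = 12  [A.tag * -2 + 18]
15. n10.val = -8  [terminal]
16. n9.wid = false  [false]
17. n12.ok = 7  [terminal]
18. n13.val = 29  [terminal]
19. n11.lim = false  [g.val > 29]
20. n11.sig = true  [g.val > 28]
21. n11.ok = 9  [g.val * 3 - 78]
22. n15.mk = false  [terminal]
23. n16.mk = false  [terminal]
24. n14.lim = false  [c₁.mk == true]
25. n14.sig = false  [c₁.mk and c₀.mk]
26. n14.ok = 12  [12]
27. n8.fin = "rr"  ["rr"]
28. n8.acc = 9  [B₁.ok * 3 - 27]
29. n17.acc = true  [A.acc > 8]
30. n18.tag = 6  [6]
31. n19.mk = true  [terminal]
32. n20.val = 17  [terminal]
33. n21.val = 22  [terminal]
34. n18.fin = "py"  ["py"]
35. n18.acc = 12  [g₀.val - 5]
36. n17.wid = -5  [A.acc - 17]
37. n17.tag = true  [A.acc > 11]
38. n17.live = 26  [A.acc + 14]
39. n6.lab = false  [A.acc > 9]
40. n6.pre = -8  [A.acc + D.wid - 12]
41. n2.wid = false  [false]
42. n0.lab = false  [C.wid == true]
43. n0.pre = 4  [S.mk]

7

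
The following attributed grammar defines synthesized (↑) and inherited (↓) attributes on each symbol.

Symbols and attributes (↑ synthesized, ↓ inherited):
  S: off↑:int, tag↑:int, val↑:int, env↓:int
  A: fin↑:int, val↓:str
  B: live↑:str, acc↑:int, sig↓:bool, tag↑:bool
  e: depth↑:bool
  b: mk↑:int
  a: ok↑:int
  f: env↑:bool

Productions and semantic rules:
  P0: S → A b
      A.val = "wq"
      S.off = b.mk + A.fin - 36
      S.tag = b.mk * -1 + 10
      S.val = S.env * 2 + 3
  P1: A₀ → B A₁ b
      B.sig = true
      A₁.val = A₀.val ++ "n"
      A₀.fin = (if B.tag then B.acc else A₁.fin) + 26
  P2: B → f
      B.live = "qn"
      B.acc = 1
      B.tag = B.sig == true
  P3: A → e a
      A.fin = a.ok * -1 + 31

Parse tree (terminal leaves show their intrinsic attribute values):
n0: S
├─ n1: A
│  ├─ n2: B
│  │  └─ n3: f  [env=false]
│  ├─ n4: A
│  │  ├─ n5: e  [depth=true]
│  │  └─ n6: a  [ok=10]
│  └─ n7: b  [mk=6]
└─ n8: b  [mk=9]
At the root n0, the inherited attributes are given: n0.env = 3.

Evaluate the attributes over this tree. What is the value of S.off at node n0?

1. n0.env = 3  [given at root]
2. n1.val = "wq"  ["wq"]
3. n2.sig = true  [true]
4. n3.env = false  [terminal]
5. n2.live = "qn"  ["qn"]
6. n2.acc = 1  [1]
7. n2.tag = true  [B.sig == true]
8. n4.val = "wqn"  [A₀.val ++ "n"]
9. n5.depth = true  [terminal]
10. n6.ok = 10  [terminal]
11. n4.fin = 21  [a.ok * -1 + 31]
12. n7.mk = 6  [terminal]
13. n1.fin = 27  [(if B.tag then B.acc else A₁.fin) + 26]
14. n8.mk = 9  [terminal]
15. n0.off = 0  [b.mk + A.fin - 36]
16. n0.tag = 1  [b.mk * -1 + 10]
17. n0.val = 9  [S.env * 2 + 3]

0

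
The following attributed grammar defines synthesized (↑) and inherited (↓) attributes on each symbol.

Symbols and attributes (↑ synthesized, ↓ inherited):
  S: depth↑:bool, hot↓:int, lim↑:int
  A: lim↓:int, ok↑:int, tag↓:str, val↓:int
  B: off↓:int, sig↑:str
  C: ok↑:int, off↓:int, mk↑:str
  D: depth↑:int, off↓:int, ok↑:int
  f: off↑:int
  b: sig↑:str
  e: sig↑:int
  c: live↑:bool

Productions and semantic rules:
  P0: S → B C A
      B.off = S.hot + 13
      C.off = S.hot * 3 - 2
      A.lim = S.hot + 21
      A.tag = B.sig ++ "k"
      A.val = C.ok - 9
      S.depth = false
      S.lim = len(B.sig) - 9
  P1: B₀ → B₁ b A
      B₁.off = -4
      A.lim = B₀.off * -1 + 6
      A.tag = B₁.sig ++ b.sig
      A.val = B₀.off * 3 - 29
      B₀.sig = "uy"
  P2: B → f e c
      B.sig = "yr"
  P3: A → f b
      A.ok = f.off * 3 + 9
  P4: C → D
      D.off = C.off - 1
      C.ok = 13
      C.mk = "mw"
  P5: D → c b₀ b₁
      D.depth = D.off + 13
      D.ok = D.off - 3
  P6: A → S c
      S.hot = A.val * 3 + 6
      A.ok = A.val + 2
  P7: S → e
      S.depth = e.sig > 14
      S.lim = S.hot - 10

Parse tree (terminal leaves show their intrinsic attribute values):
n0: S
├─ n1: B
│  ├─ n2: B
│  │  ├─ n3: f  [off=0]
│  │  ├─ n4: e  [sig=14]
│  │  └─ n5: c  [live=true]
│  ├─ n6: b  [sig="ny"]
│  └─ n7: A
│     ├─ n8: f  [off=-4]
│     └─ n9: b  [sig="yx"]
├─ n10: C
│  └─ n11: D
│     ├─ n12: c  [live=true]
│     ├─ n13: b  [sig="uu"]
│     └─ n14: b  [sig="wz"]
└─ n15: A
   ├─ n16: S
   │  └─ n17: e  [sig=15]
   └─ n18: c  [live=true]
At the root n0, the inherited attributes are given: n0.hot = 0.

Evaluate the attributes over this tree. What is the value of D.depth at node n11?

10

1. n0.hot = 0  [given at root]
2. n1.off = 13  [S.hot + 13]
3. n2.off = -4  [-4]
4. n3.off = 0  [terminal]
5. n4.sig = 14  [terminal]
6. n5.live = true  [terminal]
7. n2.sig = "yr"  ["yr"]
8. n6.sig = "ny"  [terminal]
9. n7.lim = -7  [B₀.off * -1 + 6]
10. n7.tag = "yrny"  [B₁.sig ++ b.sig]
11. n7.val = 10  [B₀.off * 3 - 29]
12. n8.off = -4  [terminal]
13. n9.sig = "yx"  [terminal]
14. n7.ok = -3  [f.off * 3 + 9]
15. n1.sig = "uy"  ["uy"]
16. n10.off = -2  [S.hot * 3 - 2]
17. n11.off = -3  [C.off - 1]
18. n12.live = true  [terminal]
19. n13.sig = "uu"  [terminal]
20. n14.sig = "wz"  [terminal]
21. n11.depth = 10  [D.off + 13]
22. n11.ok = -6  [D.off - 3]
23. n10.ok = 13  [13]
24. n10.mk = "mw"  ["mw"]
25. n15.lim = 21  [S.hot + 21]
26. n15.tag = "uyk"  [B.sig ++ "k"]
27. n15.val = 4  [C.ok - 9]
28. n16.hot = 18  [A.val * 3 + 6]
29. n17.sig = 15  [terminal]
30. n16.depth = true  [e.sig > 14]
31. n16.lim = 8  [S.hot - 10]
32. n18.live = true  [terminal]
33. n15.ok = 6  [A.val + 2]
34. n0.depth = false  [false]
35. n0.lim = -7  [len(B.sig) - 9]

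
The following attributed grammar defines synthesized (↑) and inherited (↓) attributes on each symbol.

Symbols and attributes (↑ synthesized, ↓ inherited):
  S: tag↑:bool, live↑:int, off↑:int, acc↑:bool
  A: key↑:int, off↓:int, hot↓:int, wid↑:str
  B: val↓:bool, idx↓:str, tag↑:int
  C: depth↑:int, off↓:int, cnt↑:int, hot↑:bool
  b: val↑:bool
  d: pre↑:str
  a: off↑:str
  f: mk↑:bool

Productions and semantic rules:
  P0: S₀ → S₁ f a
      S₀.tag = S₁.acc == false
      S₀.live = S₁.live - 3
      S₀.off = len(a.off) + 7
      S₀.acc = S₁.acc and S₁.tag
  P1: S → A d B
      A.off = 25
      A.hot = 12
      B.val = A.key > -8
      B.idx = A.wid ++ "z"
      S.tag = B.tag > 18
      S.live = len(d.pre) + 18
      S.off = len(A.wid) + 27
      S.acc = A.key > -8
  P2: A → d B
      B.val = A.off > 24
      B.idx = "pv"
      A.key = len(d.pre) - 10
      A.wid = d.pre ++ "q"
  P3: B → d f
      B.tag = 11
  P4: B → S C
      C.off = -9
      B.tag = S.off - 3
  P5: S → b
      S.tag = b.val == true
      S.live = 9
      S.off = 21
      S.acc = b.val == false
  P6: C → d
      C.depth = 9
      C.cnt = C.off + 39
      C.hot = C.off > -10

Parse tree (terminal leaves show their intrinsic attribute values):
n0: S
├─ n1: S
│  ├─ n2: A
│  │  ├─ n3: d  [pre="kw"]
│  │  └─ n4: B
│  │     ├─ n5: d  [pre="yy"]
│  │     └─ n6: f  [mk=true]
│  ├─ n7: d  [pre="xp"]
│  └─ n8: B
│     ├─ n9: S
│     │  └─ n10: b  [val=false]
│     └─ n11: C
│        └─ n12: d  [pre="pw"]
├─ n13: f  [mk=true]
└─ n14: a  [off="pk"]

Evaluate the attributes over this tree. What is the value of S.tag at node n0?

true

1. n2.off = 25  [25]
2. n2.hot = 12  [12]
3. n3.pre = "kw"  [terminal]
4. n4.val = true  [A.off > 24]
5. n4.idx = "pv"  ["pv"]
6. n5.pre = "yy"  [terminal]
7. n6.mk = true  [terminal]
8. n4.tag = 11  [11]
9. n2.key = -8  [len(d.pre) - 10]
10. n2.wid = "kwq"  [d.pre ++ "q"]
11. n7.pre = "xp"  [terminal]
12. n8.val = false  [A.key > -8]
13. n8.idx = "kwqz"  [A.wid ++ "z"]
14. n10.val = false  [terminal]
15. n9.tag = false  [b.val == true]
16. n9.live = 9  [9]
17. n9.off = 21  [21]
18. n9.acc = true  [b.val == false]
19. n11.off = -9  [-9]
20. n12.pre = "pw"  [terminal]
21. n11.depth = 9  [9]
22. n11.cnt = 30  [C.off + 39]
23. n11.hot = true  [C.off > -10]
24. n8.tag = 18  [S.off - 3]
25. n1.tag = false  [B.tag > 18]
26. n1.live = 20  [len(d.pre) + 18]
27. n1.off = 30  [len(A.wid) + 27]
28. n1.acc = false  [A.key > -8]
29. n13.mk = true  [terminal]
30. n14.off = "pk"  [terminal]
31. n0.tag = true  [S₁.acc == false]
32. n0.live = 17  [S₁.live - 3]
33. n0.off = 9  [len(a.off) + 7]
34. n0.acc = false  [S₁.acc and S₁.tag]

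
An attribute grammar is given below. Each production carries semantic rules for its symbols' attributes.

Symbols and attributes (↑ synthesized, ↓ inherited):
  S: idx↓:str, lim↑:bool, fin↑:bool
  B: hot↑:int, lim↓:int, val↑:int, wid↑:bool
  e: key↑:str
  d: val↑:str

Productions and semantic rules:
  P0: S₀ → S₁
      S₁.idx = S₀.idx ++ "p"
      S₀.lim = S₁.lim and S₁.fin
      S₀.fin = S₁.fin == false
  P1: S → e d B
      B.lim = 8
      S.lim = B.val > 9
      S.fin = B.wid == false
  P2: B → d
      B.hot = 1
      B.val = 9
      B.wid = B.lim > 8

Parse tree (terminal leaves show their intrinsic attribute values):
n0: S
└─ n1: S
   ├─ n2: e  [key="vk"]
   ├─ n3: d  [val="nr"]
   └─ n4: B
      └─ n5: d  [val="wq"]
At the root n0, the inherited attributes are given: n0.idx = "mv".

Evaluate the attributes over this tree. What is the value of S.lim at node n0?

false

1. n0.idx = "mv"  [given at root]
2. n1.idx = "mvp"  [S₀.idx ++ "p"]
3. n2.key = "vk"  [terminal]
4. n3.val = "nr"  [terminal]
5. n4.lim = 8  [8]
6. n5.val = "wq"  [terminal]
7. n4.hot = 1  [1]
8. n4.val = 9  [9]
9. n4.wid = false  [B.lim > 8]
10. n1.lim = false  [B.val > 9]
11. n1.fin = true  [B.wid == false]
12. n0.lim = false  [S₁.lim and S₁.fin]
13. n0.fin = false  [S₁.fin == false]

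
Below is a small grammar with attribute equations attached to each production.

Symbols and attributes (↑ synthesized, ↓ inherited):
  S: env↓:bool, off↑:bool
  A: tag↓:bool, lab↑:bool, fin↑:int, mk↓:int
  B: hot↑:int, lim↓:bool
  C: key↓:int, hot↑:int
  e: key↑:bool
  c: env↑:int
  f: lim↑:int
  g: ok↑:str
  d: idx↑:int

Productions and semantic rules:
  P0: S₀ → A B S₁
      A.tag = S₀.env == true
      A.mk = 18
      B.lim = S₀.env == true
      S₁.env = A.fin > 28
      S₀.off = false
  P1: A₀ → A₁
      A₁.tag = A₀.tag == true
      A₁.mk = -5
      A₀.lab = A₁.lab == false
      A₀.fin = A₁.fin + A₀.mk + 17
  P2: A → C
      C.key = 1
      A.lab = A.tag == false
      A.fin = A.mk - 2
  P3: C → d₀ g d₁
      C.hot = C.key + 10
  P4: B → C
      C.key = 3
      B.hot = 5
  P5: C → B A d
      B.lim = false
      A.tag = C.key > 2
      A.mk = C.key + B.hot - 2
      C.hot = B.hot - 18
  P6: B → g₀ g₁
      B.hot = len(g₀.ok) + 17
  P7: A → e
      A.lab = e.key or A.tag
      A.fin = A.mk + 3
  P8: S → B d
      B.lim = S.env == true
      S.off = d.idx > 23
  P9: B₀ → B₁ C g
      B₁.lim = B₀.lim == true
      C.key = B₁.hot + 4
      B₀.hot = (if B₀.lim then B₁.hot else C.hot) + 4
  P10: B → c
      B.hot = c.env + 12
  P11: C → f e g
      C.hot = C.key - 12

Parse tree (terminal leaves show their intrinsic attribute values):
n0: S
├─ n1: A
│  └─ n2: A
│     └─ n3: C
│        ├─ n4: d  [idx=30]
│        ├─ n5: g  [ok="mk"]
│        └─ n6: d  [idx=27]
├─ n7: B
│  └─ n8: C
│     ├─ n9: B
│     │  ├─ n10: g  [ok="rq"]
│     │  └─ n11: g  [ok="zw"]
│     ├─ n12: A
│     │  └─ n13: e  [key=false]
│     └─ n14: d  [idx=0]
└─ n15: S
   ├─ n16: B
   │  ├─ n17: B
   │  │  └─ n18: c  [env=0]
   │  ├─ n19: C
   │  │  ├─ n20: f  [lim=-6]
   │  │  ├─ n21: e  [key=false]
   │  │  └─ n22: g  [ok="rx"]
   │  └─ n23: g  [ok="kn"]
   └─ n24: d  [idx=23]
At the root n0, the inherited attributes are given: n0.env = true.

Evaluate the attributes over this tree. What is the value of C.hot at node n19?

4

1. n0.env = true  [given at root]
2. n1.tag = true  [S₀.env == true]
3. n1.mk = 18  [18]
4. n2.tag = true  [A₀.tag == true]
5. n2.mk = -5  [-5]
6. n3.key = 1  [1]
7. n4.idx = 30  [terminal]
8. n5.ok = "mk"  [terminal]
9. n6.idx = 27  [terminal]
10. n3.hot = 11  [C.key + 10]
11. n2.lab = false  [A.tag == false]
12. n2.fin = -7  [A.mk - 2]
13. n1.lab = true  [A₁.lab == false]
14. n1.fin = 28  [A₁.fin + A₀.mk + 17]
15. n7.lim = true  [S₀.env == true]
16. n8.key = 3  [3]
17. n9.lim = false  [false]
18. n10.ok = "rq"  [terminal]
19. n11.ok = "zw"  [terminal]
20. n9.hot = 19  [len(g₀.ok) + 17]
21. n12.tag = true  [C.key > 2]
22. n12.mk = 20  [C.key + B.hot - 2]
23. n13.key = false  [terminal]
24. n12.lab = true  [e.key or A.tag]
25. n12.fin = 23  [A.mk + 3]
26. n14.idx = 0  [terminal]
27. n8.hot = 1  [B.hot - 18]
28. n7.hot = 5  [5]
29. n15.env = false  [A.fin > 28]
30. n16.lim = false  [S.env == true]
31. n17.lim = false  [B₀.lim == true]
32. n18.env = 0  [terminal]
33. n17.hot = 12  [c.env + 12]
34. n19.key = 16  [B₁.hot + 4]
35. n20.lim = -6  [terminal]
36. n21.key = false  [terminal]
37. n22.ok = "rx"  [terminal]
38. n19.hot = 4  [C.key - 12]
39. n23.ok = "kn"  [terminal]
40. n16.hot = 8  [(if B₀.lim then B₁.hot else C.hot) + 4]
41. n24.idx = 23  [terminal]
42. n15.off = false  [d.idx > 23]
43. n0.off = false  [false]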